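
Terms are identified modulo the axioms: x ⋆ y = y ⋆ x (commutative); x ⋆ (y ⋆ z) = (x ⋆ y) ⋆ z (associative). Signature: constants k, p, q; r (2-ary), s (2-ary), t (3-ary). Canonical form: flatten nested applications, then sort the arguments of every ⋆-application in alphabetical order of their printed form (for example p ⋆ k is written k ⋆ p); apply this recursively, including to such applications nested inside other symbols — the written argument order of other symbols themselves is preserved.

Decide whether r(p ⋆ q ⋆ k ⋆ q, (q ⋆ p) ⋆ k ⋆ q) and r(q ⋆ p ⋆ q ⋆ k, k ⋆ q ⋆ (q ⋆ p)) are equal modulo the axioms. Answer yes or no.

Left:  r(p ⋆ q ⋆ k ⋆ q, (q ⋆ p) ⋆ k ⋆ q)
  Work inside:  (q ⋆ p) ⋆ k ⋆ q
  Flatten:  q ⋆ p ⋆ k ⋆ q
  Order the arguments:  k ⋆ p ⋆ q ⋆ q
  Reassemble:  r(k ⋆ p ⋆ q ⋆ q, k ⋆ p ⋆ q ⋆ q)
Right:  r(q ⋆ p ⋆ q ⋆ k, k ⋆ q ⋆ (q ⋆ p))
  Work inside:  k ⋆ q ⋆ (q ⋆ p)
  Flatten:  k ⋆ q ⋆ q ⋆ p
  Sort:  k ⋆ p ⋆ q ⋆ q
  Put back:  r(k ⋆ p ⋆ q ⋆ q, k ⋆ p ⋆ q ⋆ q)

Answer: yes — both canonical forms are r(k ⋆ p ⋆ q ⋆ q, k ⋆ p ⋆ q ⋆ q)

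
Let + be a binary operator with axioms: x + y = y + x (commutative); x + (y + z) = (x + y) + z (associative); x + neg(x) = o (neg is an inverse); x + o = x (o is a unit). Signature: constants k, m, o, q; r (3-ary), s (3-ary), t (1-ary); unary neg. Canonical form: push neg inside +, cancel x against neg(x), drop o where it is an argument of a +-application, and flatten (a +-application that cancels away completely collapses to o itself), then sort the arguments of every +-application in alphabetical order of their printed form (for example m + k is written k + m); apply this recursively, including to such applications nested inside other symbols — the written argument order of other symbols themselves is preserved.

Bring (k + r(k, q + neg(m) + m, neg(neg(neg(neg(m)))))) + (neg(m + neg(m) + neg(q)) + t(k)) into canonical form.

Answer: k + q + r(k, q, m) + t(k)

Derivation:
Push neg inside:  distribute neg over + and collapse double neg
Cancel:  m cancels
Combine occurrences:  k + r(k, q, m) + q + t(k)
Sort:  k + q + r(k, q, m) + t(k)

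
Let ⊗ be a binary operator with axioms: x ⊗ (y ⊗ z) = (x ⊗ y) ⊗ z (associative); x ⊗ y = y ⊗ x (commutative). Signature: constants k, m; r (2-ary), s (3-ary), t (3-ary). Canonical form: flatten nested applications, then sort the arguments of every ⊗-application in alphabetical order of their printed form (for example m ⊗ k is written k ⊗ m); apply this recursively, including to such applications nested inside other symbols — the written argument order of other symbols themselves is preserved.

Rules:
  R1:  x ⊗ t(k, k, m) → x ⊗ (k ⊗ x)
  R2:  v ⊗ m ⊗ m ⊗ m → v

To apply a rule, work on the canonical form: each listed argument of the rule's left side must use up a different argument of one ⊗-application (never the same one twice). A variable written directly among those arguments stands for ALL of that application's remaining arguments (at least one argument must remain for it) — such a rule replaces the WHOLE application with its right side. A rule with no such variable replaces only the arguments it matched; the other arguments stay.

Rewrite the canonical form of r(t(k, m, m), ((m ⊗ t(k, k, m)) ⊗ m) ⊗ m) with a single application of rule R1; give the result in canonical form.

Canonical form:  r(t(k, m, m), m ⊗ m ⊗ m ⊗ t(k, k, m))
Match R1:  consume t(k, k, m);  x := m ⊗ m ⊗ m
Every leftover argument binds to the variable; the entire application is replaced.
Giving:  r(t(k, m, m), k ⊗ m ⊗ m ⊗ m ⊗ m ⊗ m ⊗ m)

Answer: r(t(k, m, m), k ⊗ m ⊗ m ⊗ m ⊗ m ⊗ m ⊗ m)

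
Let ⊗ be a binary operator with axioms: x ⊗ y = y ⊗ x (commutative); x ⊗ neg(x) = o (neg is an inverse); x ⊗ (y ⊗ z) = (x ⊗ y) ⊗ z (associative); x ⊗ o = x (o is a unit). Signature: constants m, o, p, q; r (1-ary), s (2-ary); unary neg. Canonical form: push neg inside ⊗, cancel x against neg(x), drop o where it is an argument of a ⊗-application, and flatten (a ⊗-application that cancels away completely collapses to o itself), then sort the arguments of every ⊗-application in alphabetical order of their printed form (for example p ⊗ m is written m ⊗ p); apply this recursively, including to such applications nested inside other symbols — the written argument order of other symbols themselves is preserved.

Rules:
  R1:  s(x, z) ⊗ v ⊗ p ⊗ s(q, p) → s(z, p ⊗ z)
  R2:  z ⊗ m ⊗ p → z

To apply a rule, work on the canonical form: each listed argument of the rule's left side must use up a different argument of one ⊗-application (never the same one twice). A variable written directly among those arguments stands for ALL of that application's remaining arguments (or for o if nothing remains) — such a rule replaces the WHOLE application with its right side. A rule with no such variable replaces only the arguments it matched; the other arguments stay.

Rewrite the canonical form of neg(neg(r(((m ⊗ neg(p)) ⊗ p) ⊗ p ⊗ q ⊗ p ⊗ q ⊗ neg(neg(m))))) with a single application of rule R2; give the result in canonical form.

Answer: r(m ⊗ p ⊗ q ⊗ q)

Derivation:
Canonical form:  r(m ⊗ m ⊗ p ⊗ p ⊗ q ⊗ q)
Apply R2:  consuming m, p;  z := m ⊗ p ⊗ q ⊗ q
The extension variable absorbs all remaining arguments, so the whole application is rewritten.
New term:  r(m ⊗ p ⊗ q ⊗ q)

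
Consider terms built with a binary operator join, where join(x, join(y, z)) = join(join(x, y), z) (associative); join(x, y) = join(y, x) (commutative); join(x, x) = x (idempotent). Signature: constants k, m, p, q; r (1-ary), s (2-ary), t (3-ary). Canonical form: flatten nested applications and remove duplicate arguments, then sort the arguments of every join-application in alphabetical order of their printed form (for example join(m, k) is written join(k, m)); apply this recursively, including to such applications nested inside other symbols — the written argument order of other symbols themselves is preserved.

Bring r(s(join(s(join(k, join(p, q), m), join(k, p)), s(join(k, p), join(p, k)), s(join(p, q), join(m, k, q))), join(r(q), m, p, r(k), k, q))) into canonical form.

Work inside:  join(s(join(k, join(p, q), m), join(k, p)), s(join(k, p), join(p, k)), s(join(p, q), join(m, k, q)))
Inside:  s(join(k, join(p, q), m), join(k, p))  →  s(join(k, m, p, q), join(k, p))
Inside:  s(join(k, p), join(p, k))  →  s(join(k, p), join(k, p))
Simplify inside:  s(join(p, q), join(m, k, q))  →  s(join(p, q), join(k, m, q))
Sort arguments:  join(s(join(k, m, p, q), join(k, p)), s(join(k, p), join(k, p)), s(join(p, q), join(k, m, q)))
Put back:  r(s(join(s(join(k, m, p, q), join(k, p)), s(join(k, p), join(k, p)), s(join(p, q), join(k, m, q))), join(k, m, p, q, r(k), r(q))))

Answer: r(s(join(s(join(k, m, p, q), join(k, p)), s(join(k, p), join(k, p)), s(join(p, q), join(k, m, q))), join(k, m, p, q, r(k), r(q))))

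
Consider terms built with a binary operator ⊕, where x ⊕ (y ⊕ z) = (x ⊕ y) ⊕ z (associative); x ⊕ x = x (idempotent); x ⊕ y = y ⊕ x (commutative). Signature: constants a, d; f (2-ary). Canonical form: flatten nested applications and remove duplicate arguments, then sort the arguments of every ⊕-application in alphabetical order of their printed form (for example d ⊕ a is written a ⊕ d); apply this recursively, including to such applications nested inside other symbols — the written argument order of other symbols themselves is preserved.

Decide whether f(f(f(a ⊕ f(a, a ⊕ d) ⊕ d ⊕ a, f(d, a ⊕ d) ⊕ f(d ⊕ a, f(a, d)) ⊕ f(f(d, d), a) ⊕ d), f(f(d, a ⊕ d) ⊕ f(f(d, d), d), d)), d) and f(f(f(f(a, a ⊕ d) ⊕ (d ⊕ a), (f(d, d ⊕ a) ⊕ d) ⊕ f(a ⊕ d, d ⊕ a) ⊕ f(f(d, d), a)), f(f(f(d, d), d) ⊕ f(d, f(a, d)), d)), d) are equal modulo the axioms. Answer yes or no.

Left:  f(f(f(a ⊕ f(a, a ⊕ d) ⊕ d ⊕ a, f(d, a ⊕ d) ⊕ f(d ⊕ a, f(a, d)) ⊕ f(f(d, d), a) ⊕ d), f(f(d, a ⊕ d) ⊕ f(f(d, d), d), d)), d)
  Work inside:  f(d, a ⊕ d) ⊕ f(d ⊕ a, f(a, d)) ⊕ f(f(d, d), a) ⊕ d
  Inside:  f(d ⊕ a, f(a, d))  →  f(a ⊕ d, f(a, d))
  Sort:  d ⊕ f(a ⊕ d, f(a, d)) ⊕ f(d, a ⊕ d) ⊕ f(f(d, d), a)
  Put back:  f(f(f(a ⊕ d ⊕ f(a, a ⊕ d), d ⊕ f(a ⊕ d, f(a, d)) ⊕ f(d, a ⊕ d) ⊕ f(f(d, d), a)), f(f(d, a ⊕ d) ⊕ f(f(d, d), d), d)), d)
Right:  f(f(f(f(a, a ⊕ d) ⊕ (d ⊕ a), (f(d, d ⊕ a) ⊕ d) ⊕ f(a ⊕ d, d ⊕ a) ⊕ f(f(d, d), a)), f(f(f(d, d), d) ⊕ f(d, f(a, d)), d)), d)
  Focus inside:  (f(d, d ⊕ a) ⊕ d) ⊕ f(a ⊕ d, d ⊕ a) ⊕ f(f(d, d), a)
  Merge nested applications:  f(d, d ⊕ a) ⊕ d ⊕ f(a ⊕ d, d ⊕ a) ⊕ f(f(d, d), a)
  Canonicalize subterm:  f(d, d ⊕ a)  →  f(d, a ⊕ d)
  Simplify inside:  f(a ⊕ d, d ⊕ a)  →  f(a ⊕ d, a ⊕ d)
  Sort:  d ⊕ f(a ⊕ d, a ⊕ d) ⊕ f(d, a ⊕ d) ⊕ f(f(d, d), a)
  Put back:  f(f(f(a ⊕ d ⊕ f(a, a ⊕ d), d ⊕ f(a ⊕ d, a ⊕ d) ⊕ f(d, a ⊕ d) ⊕ f(f(d, d), a)), f(f(d, f(a, d)) ⊕ f(f(d, d), d), d)), d)

Answer: no — f(f(f(a ⊕ d ⊕ f(a, a ⊕ d), d ⊕ f(a ⊕ d, f(a, d)) ⊕ f(d, a ⊕ d) ⊕ f(f(d, d), a)), f(f(d, a ⊕ d) ⊕ f(f(d, d), d), d)), d) vs f(f(f(a ⊕ d ⊕ f(a, a ⊕ d), d ⊕ f(a ⊕ d, a ⊕ d) ⊕ f(d, a ⊕ d) ⊕ f(f(d, d), a)), f(f(d, f(a, d)) ⊕ f(f(d, d), d), d)), d)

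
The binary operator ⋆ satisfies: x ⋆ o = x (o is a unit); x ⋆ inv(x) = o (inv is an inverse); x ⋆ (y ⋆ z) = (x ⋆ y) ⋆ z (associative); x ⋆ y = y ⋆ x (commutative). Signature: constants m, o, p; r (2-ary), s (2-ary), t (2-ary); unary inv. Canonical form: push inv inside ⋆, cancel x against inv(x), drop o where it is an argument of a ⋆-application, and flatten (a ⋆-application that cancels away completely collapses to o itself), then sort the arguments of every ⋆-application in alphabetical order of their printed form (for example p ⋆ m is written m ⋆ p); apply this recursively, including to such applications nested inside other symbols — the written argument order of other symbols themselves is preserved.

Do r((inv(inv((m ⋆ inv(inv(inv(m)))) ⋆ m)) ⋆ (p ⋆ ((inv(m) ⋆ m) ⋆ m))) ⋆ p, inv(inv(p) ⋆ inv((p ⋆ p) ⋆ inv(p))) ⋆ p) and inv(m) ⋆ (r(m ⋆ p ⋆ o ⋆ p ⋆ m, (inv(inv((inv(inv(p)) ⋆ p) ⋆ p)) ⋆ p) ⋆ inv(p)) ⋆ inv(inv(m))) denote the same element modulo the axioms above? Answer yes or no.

Answer: yes — both canonical forms are r(m ⋆ m ⋆ p ⋆ p, p ⋆ p ⋆ p)

Derivation:
Left:  r((inv(inv((m ⋆ inv(inv(inv(m)))) ⋆ m)) ⋆ (p ⋆ ((inv(m) ⋆ m) ⋆ m))) ⋆ p, inv(inv(p) ⋆ inv((p ⋆ p) ⋆ inv(p))) ⋆ p)
  Work inside:  (inv(inv((m ⋆ inv(inv(inv(m)))) ⋆ m)) ⋆ (p ⋆ ((inv(m) ⋆ m) ⋆ m))) ⋆ p
  Push inv inside:  distribute inv over ⋆ and collapse double inv
  Collect terms:  m ⋆ m ⋆ p ⋆ p
  Reassemble:  r(m ⋆ m ⋆ p ⋆ p, p ⋆ p ⋆ p)
Right:  inv(m) ⋆ (r(m ⋆ p ⋆ o ⋆ p ⋆ m, (inv(inv((inv(inv(p)) ⋆ p) ⋆ p)) ⋆ p) ⋆ inv(p)) ⋆ inv(inv(m)))
  Push inv inside:  distribute inv over ⋆ and collapse double inv
  Inverses cancel:  m cancels
  Collect:  r(m ⋆ m ⋆ p ⋆ p, p ⋆ p ⋆ p)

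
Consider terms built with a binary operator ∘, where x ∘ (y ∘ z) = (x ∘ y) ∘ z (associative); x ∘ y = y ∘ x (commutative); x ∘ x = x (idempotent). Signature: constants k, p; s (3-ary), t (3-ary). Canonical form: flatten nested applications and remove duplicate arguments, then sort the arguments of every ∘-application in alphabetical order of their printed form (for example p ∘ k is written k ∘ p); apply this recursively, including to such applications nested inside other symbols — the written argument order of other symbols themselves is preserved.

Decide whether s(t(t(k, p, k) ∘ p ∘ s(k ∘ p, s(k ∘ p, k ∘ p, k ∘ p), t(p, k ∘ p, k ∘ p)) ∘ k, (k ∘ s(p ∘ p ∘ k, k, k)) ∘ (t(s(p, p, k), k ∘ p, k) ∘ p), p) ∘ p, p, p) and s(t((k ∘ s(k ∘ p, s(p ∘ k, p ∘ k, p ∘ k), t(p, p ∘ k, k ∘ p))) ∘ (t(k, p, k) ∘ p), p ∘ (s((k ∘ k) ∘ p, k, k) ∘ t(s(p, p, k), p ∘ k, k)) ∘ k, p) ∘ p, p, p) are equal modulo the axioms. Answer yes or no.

Left:  s(t(t(k, p, k) ∘ p ∘ s(k ∘ p, s(k ∘ p, k ∘ p, k ∘ p), t(p, k ∘ p, k ∘ p)) ∘ k, (k ∘ s(p ∘ p ∘ k, k, k)) ∘ (t(s(p, p, k), k ∘ p, k) ∘ p), p) ∘ p, p, p)
  Descend into:  t(t(k, p, k) ∘ p ∘ s(k ∘ p, s(k ∘ p, k ∘ p, k ∘ p), t(p, k ∘ p, k ∘ p)) ∘ k, (k ∘ s(p ∘ p ∘ k, k, k)) ∘ (t(s(p, p, k), k ∘ p, k) ∘ p), p) ∘ p
  Simplify inside:  t(t(k, p, k) ∘ p ∘ s(k ∘ p, s(k ∘ p, k ∘ p, k ∘ p), t(p, k ∘ p, k ∘ p)) ∘ k, (k ∘ s(p ∘ p ∘ k, k, k)) ∘ (t(s(p, p, k), k ∘ p, k) ∘ p), p)  →  t(k ∘ p ∘ s(k ∘ p, s(k ∘ p, k ∘ p, k ∘ p), t(p, k ∘ p, k ∘ p)) ∘ t(k, p, k), k ∘ p ∘ s(k ∘ p, k, k) ∘ t(s(p, p, k), k ∘ p, k), p)
  Sort:  p ∘ t(k ∘ p ∘ s(k ∘ p, s(k ∘ p, k ∘ p, k ∘ p), t(p, k ∘ p, k ∘ p)) ∘ t(k, p, k), k ∘ p ∘ s(k ∘ p, k, k) ∘ t(s(p, p, k), k ∘ p, k), p)
  Rebuild:  s(p ∘ t(k ∘ p ∘ s(k ∘ p, s(k ∘ p, k ∘ p, k ∘ p), t(p, k ∘ p, k ∘ p)) ∘ t(k, p, k), k ∘ p ∘ s(k ∘ p, k, k) ∘ t(s(p, p, k), k ∘ p, k), p), p, p)
Right:  s(t((k ∘ s(k ∘ p, s(p ∘ k, p ∘ k, p ∘ k), t(p, p ∘ k, k ∘ p))) ∘ (t(k, p, k) ∘ p), p ∘ (s((k ∘ k) ∘ p, k, k) ∘ t(s(p, p, k), p ∘ k, k)) ∘ k, p) ∘ p, p, p)
  Descend into:  t((k ∘ s(k ∘ p, s(p ∘ k, p ∘ k, p ∘ k), t(p, p ∘ k, k ∘ p))) ∘ (t(k, p, k) ∘ p), p ∘ (s((k ∘ k) ∘ p, k, k) ∘ t(s(p, p, k), p ∘ k, k)) ∘ k, p) ∘ p
  Simplify inside:  t((k ∘ s(k ∘ p, s(p ∘ k, p ∘ k, p ∘ k), t(p, p ∘ k, k ∘ p))) ∘ (t(k, p, k) ∘ p), p ∘ (s((k ∘ k) ∘ p, k, k) ∘ t(s(p, p, k), p ∘ k, k)) ∘ k, p)  →  t(k ∘ p ∘ s(k ∘ p, s(k ∘ p, k ∘ p, k ∘ p), t(p, k ∘ p, k ∘ p)) ∘ t(k, p, k), k ∘ p ∘ s(k ∘ p, k, k) ∘ t(s(p, p, k), k ∘ p, k), p)
  Sort arguments:  p ∘ t(k ∘ p ∘ s(k ∘ p, s(k ∘ p, k ∘ p, k ∘ p), t(p, k ∘ p, k ∘ p)) ∘ t(k, p, k), k ∘ p ∘ s(k ∘ p, k, k) ∘ t(s(p, p, k), k ∘ p, k), p)
  Put back:  s(p ∘ t(k ∘ p ∘ s(k ∘ p, s(k ∘ p, k ∘ p, k ∘ p), t(p, k ∘ p, k ∘ p)) ∘ t(k, p, k), k ∘ p ∘ s(k ∘ p, k, k) ∘ t(s(p, p, k), k ∘ p, k), p), p, p)

Answer: yes — both canonical forms are s(p ∘ t(k ∘ p ∘ s(k ∘ p, s(k ∘ p, k ∘ p, k ∘ p), t(p, k ∘ p, k ∘ p)) ∘ t(k, p, k), k ∘ p ∘ s(k ∘ p, k, k) ∘ t(s(p, p, k), k ∘ p, k), p), p, p)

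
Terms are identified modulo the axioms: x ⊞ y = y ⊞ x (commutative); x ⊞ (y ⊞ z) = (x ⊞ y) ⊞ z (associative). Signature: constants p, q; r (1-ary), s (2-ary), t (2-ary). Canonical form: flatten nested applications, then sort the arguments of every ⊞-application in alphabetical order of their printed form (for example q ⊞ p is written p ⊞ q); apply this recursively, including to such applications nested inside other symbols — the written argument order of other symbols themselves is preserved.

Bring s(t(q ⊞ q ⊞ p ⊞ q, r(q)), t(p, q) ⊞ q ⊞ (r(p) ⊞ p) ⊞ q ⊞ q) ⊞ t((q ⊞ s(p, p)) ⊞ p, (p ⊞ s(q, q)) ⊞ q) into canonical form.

Canonicalize subterm:  s(t(q ⊞ q ⊞ p ⊞ q, r(q)), t(p, q) ⊞ q ⊞ (r(p) ⊞ p) ⊞ q ⊞ q)  →  s(t(p ⊞ q ⊞ q ⊞ q, r(q)), p ⊞ q ⊞ q ⊞ q ⊞ r(p) ⊞ t(p, q))
Canonicalize subterm:  t((q ⊞ s(p, p)) ⊞ p, (p ⊞ s(q, q)) ⊞ q)  →  t(p ⊞ q ⊞ s(p, p), p ⊞ q ⊞ s(q, q))
Sort:  s(t(p ⊞ q ⊞ q ⊞ q, r(q)), p ⊞ q ⊞ q ⊞ q ⊞ r(p) ⊞ t(p, q)) ⊞ t(p ⊞ q ⊞ s(p, p), p ⊞ q ⊞ s(q, q))

Answer: s(t(p ⊞ q ⊞ q ⊞ q, r(q)), p ⊞ q ⊞ q ⊞ q ⊞ r(p) ⊞ t(p, q)) ⊞ t(p ⊞ q ⊞ s(p, p), p ⊞ q ⊞ s(q, q))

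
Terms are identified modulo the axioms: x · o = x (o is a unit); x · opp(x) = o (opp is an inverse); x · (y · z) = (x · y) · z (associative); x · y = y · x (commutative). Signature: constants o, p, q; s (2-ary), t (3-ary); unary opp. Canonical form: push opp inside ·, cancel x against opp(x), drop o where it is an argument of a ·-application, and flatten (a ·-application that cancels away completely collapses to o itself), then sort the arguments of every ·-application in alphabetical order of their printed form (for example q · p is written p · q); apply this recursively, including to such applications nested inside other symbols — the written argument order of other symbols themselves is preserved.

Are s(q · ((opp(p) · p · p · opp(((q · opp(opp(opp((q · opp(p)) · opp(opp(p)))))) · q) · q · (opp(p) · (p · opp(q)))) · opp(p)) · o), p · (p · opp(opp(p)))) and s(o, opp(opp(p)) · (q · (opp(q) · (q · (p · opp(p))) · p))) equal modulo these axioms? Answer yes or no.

Left:  s(q · ((opp(p) · p · p · opp(((q · opp(opp(opp((q · opp(p)) · opp(opp(p)))))) · q) · q · (opp(p) · (p · opp(q)))) · opp(p)) · o), p · (p · opp(opp(p))))
  Work inside:  q · ((opp(p) · p · p · opp(((q · opp(opp(opp((q · opp(p)) · opp(opp(p)))))) · q) · q · (opp(p) · (p · opp(q)))) · opp(p)) · o)
  Push opp inside:  distribute opp over · and collapse double opp
  Cancel:  q cancels; p cancels
  Sort:  o
  Reassemble:  s(o, p · p · p)
Right:  s(o, opp(opp(p)) · (q · (opp(q) · (q · (p · opp(p))) · p)))
  Focus inside:  opp(opp(p)) · (q · (opp(q) · (q · (p · opp(p))) · p))
  Push opp inside:  distribute opp over · and collapse double opp
  Collect terms:  p · p · q
  Rebuild:  s(o, p · p · q)

Answer: no — s(o, p · p · p) vs s(o, p · p · q)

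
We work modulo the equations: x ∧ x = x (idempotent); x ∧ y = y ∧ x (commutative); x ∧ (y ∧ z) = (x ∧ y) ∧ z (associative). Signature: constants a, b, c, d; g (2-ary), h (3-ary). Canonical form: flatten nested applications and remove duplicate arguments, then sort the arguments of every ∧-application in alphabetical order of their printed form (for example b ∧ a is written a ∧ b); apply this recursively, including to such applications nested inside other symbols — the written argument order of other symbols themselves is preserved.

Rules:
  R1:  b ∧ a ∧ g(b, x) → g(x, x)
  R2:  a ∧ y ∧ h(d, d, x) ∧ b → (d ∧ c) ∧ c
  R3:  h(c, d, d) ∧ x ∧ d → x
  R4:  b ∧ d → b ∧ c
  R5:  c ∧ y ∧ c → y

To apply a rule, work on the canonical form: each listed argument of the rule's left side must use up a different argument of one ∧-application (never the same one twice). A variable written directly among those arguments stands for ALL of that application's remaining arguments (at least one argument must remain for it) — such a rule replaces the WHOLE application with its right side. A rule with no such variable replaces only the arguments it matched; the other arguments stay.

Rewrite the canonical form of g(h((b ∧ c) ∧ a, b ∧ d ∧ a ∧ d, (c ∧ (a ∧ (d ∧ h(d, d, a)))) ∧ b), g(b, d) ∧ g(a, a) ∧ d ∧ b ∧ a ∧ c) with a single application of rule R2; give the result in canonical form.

Answer: g(h(a ∧ b ∧ c, a ∧ b ∧ d, c ∧ d), a ∧ b ∧ c ∧ d ∧ g(a, a) ∧ g(b, d))

Derivation:
Canonical form:  g(h(a ∧ b ∧ c, a ∧ b ∧ d, a ∧ b ∧ c ∧ d ∧ h(d, d, a)), a ∧ b ∧ c ∧ d ∧ g(a, a) ∧ g(b, d))
R2 matches:  uses a, b, h(d, d, a);  x := a, y := c ∧ d
The extension variable absorbs all remaining arguments, so the whole application is rewritten.
Giving:  g(h(a ∧ b ∧ c, a ∧ b ∧ d, c ∧ d), a ∧ b ∧ c ∧ d ∧ g(a, a) ∧ g(b, d))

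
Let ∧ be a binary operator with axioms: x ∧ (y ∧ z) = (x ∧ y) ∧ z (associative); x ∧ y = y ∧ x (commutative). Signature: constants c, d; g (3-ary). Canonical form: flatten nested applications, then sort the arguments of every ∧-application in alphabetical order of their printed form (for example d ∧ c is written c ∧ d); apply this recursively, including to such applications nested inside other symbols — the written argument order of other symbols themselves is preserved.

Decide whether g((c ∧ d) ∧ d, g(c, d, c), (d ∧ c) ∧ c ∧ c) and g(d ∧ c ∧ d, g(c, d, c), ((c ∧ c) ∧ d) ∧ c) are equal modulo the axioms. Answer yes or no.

Left:  g((c ∧ d) ∧ d, g(c, d, c), (d ∧ c) ∧ c ∧ c)
  Focus inside:  (d ∧ c) ∧ c ∧ c
  Flatten:  d ∧ c ∧ c ∧ c
  Sort:  c ∧ c ∧ c ∧ d
  Reassemble:  g(c ∧ d ∧ d, g(c, d, c), c ∧ c ∧ c ∧ d)
Right:  g(d ∧ c ∧ d, g(c, d, c), ((c ∧ c) ∧ d) ∧ c)
  Work inside:  ((c ∧ c) ∧ d) ∧ c
  Merge nested applications:  c ∧ c ∧ d ∧ c
  Sort arguments:  c ∧ c ∧ c ∧ d
  Rebuild:  g(c ∧ d ∧ d, g(c, d, c), c ∧ c ∧ c ∧ d)

Answer: yes — both canonical forms are g(c ∧ d ∧ d, g(c, d, c), c ∧ c ∧ c ∧ d)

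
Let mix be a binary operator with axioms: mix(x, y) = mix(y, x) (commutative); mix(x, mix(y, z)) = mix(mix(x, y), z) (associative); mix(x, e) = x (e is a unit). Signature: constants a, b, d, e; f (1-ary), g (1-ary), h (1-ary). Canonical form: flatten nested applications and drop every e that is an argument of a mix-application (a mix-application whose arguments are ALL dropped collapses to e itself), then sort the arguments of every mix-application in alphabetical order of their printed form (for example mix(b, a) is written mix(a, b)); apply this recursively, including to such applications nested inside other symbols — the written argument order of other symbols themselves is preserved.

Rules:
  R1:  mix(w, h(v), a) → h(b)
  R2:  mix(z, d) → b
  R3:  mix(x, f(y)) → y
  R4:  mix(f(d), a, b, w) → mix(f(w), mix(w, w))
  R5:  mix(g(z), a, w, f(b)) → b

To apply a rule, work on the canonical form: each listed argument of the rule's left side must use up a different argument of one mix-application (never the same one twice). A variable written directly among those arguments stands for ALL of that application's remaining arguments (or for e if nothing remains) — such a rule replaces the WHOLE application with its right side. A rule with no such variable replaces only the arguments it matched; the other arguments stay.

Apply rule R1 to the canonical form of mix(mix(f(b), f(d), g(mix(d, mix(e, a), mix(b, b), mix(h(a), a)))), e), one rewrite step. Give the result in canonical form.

Answer: mix(f(b), f(d), g(h(b)))

Derivation:
Canonical form:  mix(f(b), f(d), g(mix(a, a, b, b, d, h(a))))
R1 matches:  uses a, h(a);  v := a, w := mix(a, b, b, d)
Every leftover argument binds to the variable; the entire application is replaced.
New term:  mix(f(b), f(d), g(h(b)))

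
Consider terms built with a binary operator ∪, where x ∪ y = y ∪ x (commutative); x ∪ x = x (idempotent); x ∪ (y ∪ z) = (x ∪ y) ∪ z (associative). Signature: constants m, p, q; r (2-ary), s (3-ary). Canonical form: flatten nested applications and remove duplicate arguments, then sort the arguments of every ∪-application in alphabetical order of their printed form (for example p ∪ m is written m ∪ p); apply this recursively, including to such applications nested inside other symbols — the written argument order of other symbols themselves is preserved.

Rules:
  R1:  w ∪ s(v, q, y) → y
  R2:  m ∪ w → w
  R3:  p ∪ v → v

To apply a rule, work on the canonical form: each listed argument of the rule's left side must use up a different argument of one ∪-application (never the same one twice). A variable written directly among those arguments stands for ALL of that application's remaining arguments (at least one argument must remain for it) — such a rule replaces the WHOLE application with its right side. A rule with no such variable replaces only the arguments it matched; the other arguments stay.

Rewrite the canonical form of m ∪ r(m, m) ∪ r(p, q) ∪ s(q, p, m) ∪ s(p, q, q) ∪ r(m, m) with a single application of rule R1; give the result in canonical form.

Canonical form:  m ∪ r(m, m) ∪ r(p, q) ∪ s(p, q, q) ∪ s(q, p, m)
Apply R1:  consuming s(p, q, q);  v := p, w := m ∪ r(m, m) ∪ r(p, q) ∪ s(q, p, m), y := q
The extension variable absorbs all remaining arguments, so the whole application is rewritten.
Result:  q

Answer: q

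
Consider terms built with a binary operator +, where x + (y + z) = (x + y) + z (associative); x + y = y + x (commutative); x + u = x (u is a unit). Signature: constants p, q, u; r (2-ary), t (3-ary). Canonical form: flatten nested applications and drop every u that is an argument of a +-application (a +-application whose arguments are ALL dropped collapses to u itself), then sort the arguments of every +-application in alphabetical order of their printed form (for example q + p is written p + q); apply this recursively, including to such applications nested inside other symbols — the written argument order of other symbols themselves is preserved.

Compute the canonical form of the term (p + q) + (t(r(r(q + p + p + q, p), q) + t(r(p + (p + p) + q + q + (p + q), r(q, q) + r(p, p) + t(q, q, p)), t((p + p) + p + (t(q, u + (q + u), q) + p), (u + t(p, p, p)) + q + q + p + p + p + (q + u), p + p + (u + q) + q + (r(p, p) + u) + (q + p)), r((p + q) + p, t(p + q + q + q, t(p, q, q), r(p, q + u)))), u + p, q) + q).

Flatten:  p + q + t(r(r(q + p + p + q, p), q) + t(r(p + (p + p) + q + q + (p + q), r(q, q) + r(p, p) + t(q, q, p)), t((p + p) + p + (t(q, u + (q + u), q) + p), (u + t(p, p, p)) + q + q + p + p + p + (q + u), p + p + (u + q) + q + (r(p, p) + u) + (q + p)), r((p + q) + p, t(p + q + q + q, t(p, q, q), r(p, q + u)))), u + p, q) + q
Inside:  t(r(r(q + p + p + q, p), q) + t(r(p + (p + p) + q + q + (p + q), r(q, q) + r(p, p) + t(q, q, p)), t((p + p) + p + (t(q, u + (q + u), q) + p), (u + t(p, p, p)) + q + q + p + p + p + (q + u), p + p + (u + q) + q + (r(p, p) + u) + (q + p)), r((p + q) + p, t(p + q + q + q, t(p, q, q), r(p, q + u)))), u + p, q)  →  t(r(r(p + p + q + q, p), q) + t(r(p + p + p + p + q + q + q, r(p, p) + r(q, q) + t(q, q, p)), t(p + p + p + p + t(q, q, q), p + p + p + q + q + q + t(p, p, p), p + p + p + q + q + q + r(p, p)), r(p + p + q, t(p + q + q + q, t(p, q, q), r(p, q)))), p, q)
Order the arguments:  p + q + q + t(r(r(p + p + q + q, p), q) + t(r(p + p + p + p + q + q + q, r(p, p) + r(q, q) + t(q, q, p)), t(p + p + p + p + t(q, q, q), p + p + p + q + q + q + t(p, p, p), p + p + p + q + q + q + r(p, p)), r(p + p + q, t(p + q + q + q, t(p, q, q), r(p, q)))), p, q)

Answer: p + q + q + t(r(r(p + p + q + q, p), q) + t(r(p + p + p + p + q + q + q, r(p, p) + r(q, q) + t(q, q, p)), t(p + p + p + p + t(q, q, q), p + p + p + q + q + q + t(p, p, p), p + p + p + q + q + q + r(p, p)), r(p + p + q, t(p + q + q + q, t(p, q, q), r(p, q)))), p, q)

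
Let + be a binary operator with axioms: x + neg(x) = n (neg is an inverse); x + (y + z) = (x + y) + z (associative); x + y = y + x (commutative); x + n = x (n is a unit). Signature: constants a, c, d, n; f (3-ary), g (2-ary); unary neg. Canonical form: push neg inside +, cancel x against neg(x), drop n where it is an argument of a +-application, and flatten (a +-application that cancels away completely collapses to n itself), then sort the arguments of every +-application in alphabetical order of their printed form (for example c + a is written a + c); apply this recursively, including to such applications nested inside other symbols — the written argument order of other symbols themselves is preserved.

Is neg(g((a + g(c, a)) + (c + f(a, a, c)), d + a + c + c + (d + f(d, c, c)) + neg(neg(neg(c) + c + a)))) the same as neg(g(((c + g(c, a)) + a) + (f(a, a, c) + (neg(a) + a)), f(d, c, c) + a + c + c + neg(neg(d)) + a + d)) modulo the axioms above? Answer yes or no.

Left:  neg(g((a + g(c, a)) + (c + f(a, a, c)), d + a + c + c + (d + f(d, c, c)) + neg(neg(neg(c) + c + a))))
  Push neg inside:  distribute neg over + and collapse double neg
  Combine occurrences:  neg(g(a + c + f(a, a, c) + g(c, a), a + a + c + c + d + d + f(d, c, c)))
Right:  neg(g(((c + g(c, a)) + a) + (f(a, a, c) + (neg(a) + a)), f(d, c, c) + a + c + c + neg(neg(d)) + a + d))
  Push neg inside:  distribute neg over + and collapse double neg
  Collect terms:  neg(g(a + c + f(a, a, c) + g(c, a), a + a + c + c + d + d + f(d, c, c)))

Answer: yes — both canonical forms are neg(g(a + c + f(a, a, c) + g(c, a), a + a + c + c + d + d + f(d, c, c)))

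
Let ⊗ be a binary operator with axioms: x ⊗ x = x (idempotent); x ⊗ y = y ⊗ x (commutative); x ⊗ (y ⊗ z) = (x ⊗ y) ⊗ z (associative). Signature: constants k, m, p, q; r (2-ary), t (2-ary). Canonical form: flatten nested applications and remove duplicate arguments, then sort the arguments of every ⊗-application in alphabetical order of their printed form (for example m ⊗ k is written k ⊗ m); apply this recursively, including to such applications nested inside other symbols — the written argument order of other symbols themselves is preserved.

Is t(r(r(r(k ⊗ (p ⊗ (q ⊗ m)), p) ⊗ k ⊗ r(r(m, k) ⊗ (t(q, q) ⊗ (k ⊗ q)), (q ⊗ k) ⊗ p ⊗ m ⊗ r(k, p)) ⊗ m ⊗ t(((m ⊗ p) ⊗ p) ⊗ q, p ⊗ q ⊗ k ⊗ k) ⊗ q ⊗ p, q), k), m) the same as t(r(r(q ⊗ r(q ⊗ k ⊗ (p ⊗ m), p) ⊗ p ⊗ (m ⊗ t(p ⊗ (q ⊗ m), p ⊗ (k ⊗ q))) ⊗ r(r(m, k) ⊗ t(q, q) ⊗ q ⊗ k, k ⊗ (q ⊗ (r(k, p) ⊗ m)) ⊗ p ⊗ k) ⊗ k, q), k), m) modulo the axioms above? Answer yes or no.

Left:  t(r(r(r(k ⊗ (p ⊗ (q ⊗ m)), p) ⊗ k ⊗ r(r(m, k) ⊗ (t(q, q) ⊗ (k ⊗ q)), (q ⊗ k) ⊗ p ⊗ m ⊗ r(k, p)) ⊗ m ⊗ t(((m ⊗ p) ⊗ p) ⊗ q, p ⊗ q ⊗ k ⊗ k) ⊗ q ⊗ p, q), k), m)
  Descend into:  r(k ⊗ (p ⊗ (q ⊗ m)), p) ⊗ k ⊗ r(r(m, k) ⊗ (t(q, q) ⊗ (k ⊗ q)), (q ⊗ k) ⊗ p ⊗ m ⊗ r(k, p)) ⊗ m ⊗ t(((m ⊗ p) ⊗ p) ⊗ q, p ⊗ q ⊗ k ⊗ k) ⊗ q ⊗ p
  Canonicalize subterm:  r(k ⊗ (p ⊗ (q ⊗ m)), p)  →  r(k ⊗ m ⊗ p ⊗ q, p)
  Simplify inside:  r(r(m, k) ⊗ (t(q, q) ⊗ (k ⊗ q)), (q ⊗ k) ⊗ p ⊗ m ⊗ r(k, p))  →  r(k ⊗ q ⊗ r(m, k) ⊗ t(q, q), k ⊗ m ⊗ p ⊗ q ⊗ r(k, p))
  Canonicalize subterm:  t(((m ⊗ p) ⊗ p) ⊗ q, p ⊗ q ⊗ k ⊗ k)  →  t(m ⊗ p ⊗ q, k ⊗ p ⊗ q)
  Order the arguments:  k ⊗ m ⊗ p ⊗ q ⊗ r(k ⊗ m ⊗ p ⊗ q, p) ⊗ r(k ⊗ q ⊗ r(m, k) ⊗ t(q, q), k ⊗ m ⊗ p ⊗ q ⊗ r(k, p)) ⊗ t(m ⊗ p ⊗ q, k ⊗ p ⊗ q)
  Rebuild:  t(r(r(k ⊗ m ⊗ p ⊗ q ⊗ r(k ⊗ m ⊗ p ⊗ q, p) ⊗ r(k ⊗ q ⊗ r(m, k) ⊗ t(q, q), k ⊗ m ⊗ p ⊗ q ⊗ r(k, p)) ⊗ t(m ⊗ p ⊗ q, k ⊗ p ⊗ q), q), k), m)
Right:  t(r(r(q ⊗ r(q ⊗ k ⊗ (p ⊗ m), p) ⊗ p ⊗ (m ⊗ t(p ⊗ (q ⊗ m), p ⊗ (k ⊗ q))) ⊗ r(r(m, k) ⊗ t(q, q) ⊗ q ⊗ k, k ⊗ (q ⊗ (r(k, p) ⊗ m)) ⊗ p ⊗ k) ⊗ k, q), k), m)
  Descend into:  q ⊗ r(q ⊗ k ⊗ (p ⊗ m), p) ⊗ p ⊗ (m ⊗ t(p ⊗ (q ⊗ m), p ⊗ (k ⊗ q))) ⊗ r(r(m, k) ⊗ t(q, q) ⊗ q ⊗ k, k ⊗ (q ⊗ (r(k, p) ⊗ m)) ⊗ p ⊗ k) ⊗ k
  Flatten:  q ⊗ r(q ⊗ k ⊗ (p ⊗ m), p) ⊗ p ⊗ m ⊗ t(p ⊗ (q ⊗ m), p ⊗ (k ⊗ q)) ⊗ r(r(m, k) ⊗ t(q, q) ⊗ q ⊗ k, k ⊗ (q ⊗ (r(k, p) ⊗ m)) ⊗ p ⊗ k) ⊗ k
  Simplify inside:  r(q ⊗ k ⊗ (p ⊗ m), p)  →  r(k ⊗ m ⊗ p ⊗ q, p)
  Canonicalize subterm:  t(p ⊗ (q ⊗ m), p ⊗ (k ⊗ q))  →  t(m ⊗ p ⊗ q, k ⊗ p ⊗ q)
  Inside:  r(r(m, k) ⊗ t(q, q) ⊗ q ⊗ k, k ⊗ (q ⊗ (r(k, p) ⊗ m)) ⊗ p ⊗ k)  →  r(k ⊗ q ⊗ r(m, k) ⊗ t(q, q), k ⊗ m ⊗ p ⊗ q ⊗ r(k, p))
  Sort arguments:  k ⊗ m ⊗ p ⊗ q ⊗ r(k ⊗ m ⊗ p ⊗ q, p) ⊗ r(k ⊗ q ⊗ r(m, k) ⊗ t(q, q), k ⊗ m ⊗ p ⊗ q ⊗ r(k, p)) ⊗ t(m ⊗ p ⊗ q, k ⊗ p ⊗ q)
  Rebuild:  t(r(r(k ⊗ m ⊗ p ⊗ q ⊗ r(k ⊗ m ⊗ p ⊗ q, p) ⊗ r(k ⊗ q ⊗ r(m, k) ⊗ t(q, q), k ⊗ m ⊗ p ⊗ q ⊗ r(k, p)) ⊗ t(m ⊗ p ⊗ q, k ⊗ p ⊗ q), q), k), m)

Answer: yes — both canonical forms are t(r(r(k ⊗ m ⊗ p ⊗ q ⊗ r(k ⊗ m ⊗ p ⊗ q, p) ⊗ r(k ⊗ q ⊗ r(m, k) ⊗ t(q, q), k ⊗ m ⊗ p ⊗ q ⊗ r(k, p)) ⊗ t(m ⊗ p ⊗ q, k ⊗ p ⊗ q), q), k), m)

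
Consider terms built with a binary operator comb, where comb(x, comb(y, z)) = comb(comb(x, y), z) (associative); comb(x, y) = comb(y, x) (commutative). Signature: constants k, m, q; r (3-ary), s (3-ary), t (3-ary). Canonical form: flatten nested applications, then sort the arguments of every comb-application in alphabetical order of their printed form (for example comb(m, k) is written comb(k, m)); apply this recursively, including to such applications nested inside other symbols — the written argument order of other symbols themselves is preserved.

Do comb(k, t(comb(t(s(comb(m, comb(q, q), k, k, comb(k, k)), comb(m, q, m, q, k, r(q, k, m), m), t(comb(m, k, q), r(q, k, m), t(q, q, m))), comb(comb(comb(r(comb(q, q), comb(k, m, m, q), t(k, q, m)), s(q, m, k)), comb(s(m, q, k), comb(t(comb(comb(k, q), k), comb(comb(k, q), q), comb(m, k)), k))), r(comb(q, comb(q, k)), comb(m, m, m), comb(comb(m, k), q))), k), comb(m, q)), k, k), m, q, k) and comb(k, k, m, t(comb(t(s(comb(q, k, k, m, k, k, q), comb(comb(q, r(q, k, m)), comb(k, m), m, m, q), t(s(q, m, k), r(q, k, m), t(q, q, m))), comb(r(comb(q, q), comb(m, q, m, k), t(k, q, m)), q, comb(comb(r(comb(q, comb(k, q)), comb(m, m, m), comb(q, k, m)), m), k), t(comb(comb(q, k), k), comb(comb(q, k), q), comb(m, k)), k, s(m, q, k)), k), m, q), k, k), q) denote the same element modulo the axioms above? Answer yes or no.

Answer: no — comb(k, k, m, q, t(comb(m, q, t(s(comb(k, k, k, k, m, q, q), comb(k, m, m, m, q, q, r(q, k, m)), t(comb(k, m, q), r(q, k, m), t(q, q, m))), comb(k, r(comb(k, q, q), comb(m, m, m), comb(k, m, q)), r(comb(q, q), comb(k, m, m, q), t(k, q, m)), s(m, q, k), s(q, m, k), t(comb(k, k, q), comb(k, q, q), comb(k, m))), k)), k, k)) vs comb(k, k, m, q, t(comb(m, q, t(s(comb(k, k, k, k, m, q, q), comb(k, m, m, m, q, q, r(q, k, m)), t(s(q, m, k), r(q, k, m), t(q, q, m))), comb(k, k, m, q, r(comb(k, q, q), comb(m, m, m), comb(k, m, q)), r(comb(q, q), comb(k, m, m, q), t(k, q, m)), s(m, q, k), t(comb(k, k, q), comb(k, q, q), comb(k, m))), k)), k, k))

Derivation:
Left:  comb(k, t(comb(t(s(comb(m, comb(q, q), k, k, comb(k, k)), comb(m, q, m, q, k, r(q, k, m), m), t(comb(m, k, q), r(q, k, m), t(q, q, m))), comb(comb(comb(r(comb(q, q), comb(k, m, m, q), t(k, q, m)), s(q, m, k)), comb(s(m, q, k), comb(t(comb(comb(k, q), k), comb(comb(k, q), q), comb(m, k)), k))), r(comb(q, comb(q, k)), comb(m, m, m), comb(comb(m, k), q))), k), comb(m, q)), k, k), m, q, k)
  Simplify inside:  t(comb(t(s(comb(m, comb(q, q), k, k, comb(k, k)), comb(m, q, m, q, k, r(q, k, m), m), t(comb(m, k, q), r(q, k, m), t(q, q, m))), comb(comb(comb(r(comb(q, q), comb(k, m, m, q), t(k, q, m)), s(q, m, k)), comb(s(m, q, k), comb(t(comb(comb(k, q), k), comb(comb(k, q), q), comb(m, k)), k))), r(comb(q, comb(q, k)), comb(m, m, m), comb(comb(m, k), q))), k), comb(m, q)), k, k)  →  t(comb(m, q, t(s(comb(k, k, k, k, m, q, q), comb(k, m, m, m, q, q, r(q, k, m)), t(comb(k, m, q), r(q, k, m), t(q, q, m))), comb(k, r(comb(k, q, q), comb(m, m, m), comb(k, m, q)), r(comb(q, q), comb(k, m, m, q), t(k, q, m)), s(m, q, k), s(q, m, k), t(comb(k, k, q), comb(k, q, q), comb(k, m))), k)), k, k)
  Sort:  comb(k, k, m, q, t(comb(m, q, t(s(comb(k, k, k, k, m, q, q), comb(k, m, m, m, q, q, r(q, k, m)), t(comb(k, m, q), r(q, k, m), t(q, q, m))), comb(k, r(comb(k, q, q), comb(m, m, m), comb(k, m, q)), r(comb(q, q), comb(k, m, m, q), t(k, q, m)), s(m, q, k), s(q, m, k), t(comb(k, k, q), comb(k, q, q), comb(k, m))), k)), k, k))
Right:  comb(k, k, m, t(comb(t(s(comb(q, k, k, m, k, k, q), comb(comb(q, r(q, k, m)), comb(k, m), m, m, q), t(s(q, m, k), r(q, k, m), t(q, q, m))), comb(r(comb(q, q), comb(m, q, m, k), t(k, q, m)), q, comb(comb(r(comb(q, comb(k, q)), comb(m, m, m), comb(q, k, m)), m), k), t(comb(comb(q, k), k), comb(comb(q, k), q), comb(m, k)), k, s(m, q, k)), k), m, q), k, k), q)
  Inside:  t(comb(t(s(comb(q, k, k, m, k, k, q), comb(comb(q, r(q, k, m)), comb(k, m), m, m, q), t(s(q, m, k), r(q, k, m), t(q, q, m))), comb(r(comb(q, q), comb(m, q, m, k), t(k, q, m)), q, comb(comb(r(comb(q, comb(k, q)), comb(m, m, m), comb(q, k, m)), m), k), t(comb(comb(q, k), k), comb(comb(q, k), q), comb(m, k)), k, s(m, q, k)), k), m, q), k, k)  →  t(comb(m, q, t(s(comb(k, k, k, k, m, q, q), comb(k, m, m, m, q, q, r(q, k, m)), t(s(q, m, k), r(q, k, m), t(q, q, m))), comb(k, k, m, q, r(comb(k, q, q), comb(m, m, m), comb(k, m, q)), r(comb(q, q), comb(k, m, m, q), t(k, q, m)), s(m, q, k), t(comb(k, k, q), comb(k, q, q), comb(k, m))), k)), k, k)
  Sort arguments:  comb(k, k, m, q, t(comb(m, q, t(s(comb(k, k, k, k, m, q, q), comb(k, m, m, m, q, q, r(q, k, m)), t(s(q, m, k), r(q, k, m), t(q, q, m))), comb(k, k, m, q, r(comb(k, q, q), comb(m, m, m), comb(k, m, q)), r(comb(q, q), comb(k, m, m, q), t(k, q, m)), s(m, q, k), t(comb(k, k, q), comb(k, q, q), comb(k, m))), k)), k, k))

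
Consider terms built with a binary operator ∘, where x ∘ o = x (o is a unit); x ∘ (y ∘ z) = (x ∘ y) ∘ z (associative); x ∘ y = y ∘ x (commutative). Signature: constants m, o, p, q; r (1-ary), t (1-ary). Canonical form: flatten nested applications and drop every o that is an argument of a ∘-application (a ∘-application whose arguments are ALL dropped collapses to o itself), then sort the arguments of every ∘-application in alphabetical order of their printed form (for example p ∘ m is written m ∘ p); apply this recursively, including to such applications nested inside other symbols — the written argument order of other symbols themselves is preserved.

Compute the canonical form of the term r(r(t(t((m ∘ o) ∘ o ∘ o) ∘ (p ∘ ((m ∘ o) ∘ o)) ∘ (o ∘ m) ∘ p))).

Descend into:  t((m ∘ o) ∘ o ∘ o) ∘ (p ∘ ((m ∘ o) ∘ o)) ∘ (o ∘ m) ∘ p
Flatten:  t((m ∘ o) ∘ o ∘ o) ∘ p ∘ m ∘ o ∘ o ∘ o ∘ m ∘ p
Inside:  t((m ∘ o) ∘ o ∘ o)  →  t(m)
Unit:  drop o (×3)
Order the arguments:  m ∘ m ∘ p ∘ p ∘ t(m)
Put back:  r(r(t(m ∘ m ∘ p ∘ p ∘ t(m))))

Answer: r(r(t(m ∘ m ∘ p ∘ p ∘ t(m))))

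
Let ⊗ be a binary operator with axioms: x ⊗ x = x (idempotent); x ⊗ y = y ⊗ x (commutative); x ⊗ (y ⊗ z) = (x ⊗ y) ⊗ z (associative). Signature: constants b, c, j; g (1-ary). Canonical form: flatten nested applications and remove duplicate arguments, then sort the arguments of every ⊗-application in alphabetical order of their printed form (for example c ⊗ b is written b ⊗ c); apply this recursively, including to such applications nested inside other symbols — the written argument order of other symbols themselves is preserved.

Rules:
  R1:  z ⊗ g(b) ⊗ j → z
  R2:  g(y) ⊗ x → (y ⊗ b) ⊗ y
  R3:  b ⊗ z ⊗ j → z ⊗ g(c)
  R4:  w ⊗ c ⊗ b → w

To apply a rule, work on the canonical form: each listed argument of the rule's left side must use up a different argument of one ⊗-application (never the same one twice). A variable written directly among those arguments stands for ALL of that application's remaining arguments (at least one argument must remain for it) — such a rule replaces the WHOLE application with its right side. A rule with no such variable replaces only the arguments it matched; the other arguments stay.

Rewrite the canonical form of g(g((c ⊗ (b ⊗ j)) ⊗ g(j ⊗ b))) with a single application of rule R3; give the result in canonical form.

Answer: g(g(c ⊗ g(b ⊗ j) ⊗ g(c)))

Derivation:
Canonical form:  g(g(b ⊗ c ⊗ g(b ⊗ j) ⊗ j))
Match R3:  consume b, j;  z := c ⊗ g(b ⊗ j)
The extension variable absorbs all remaining arguments, so the whole application is rewritten.
New term:  g(g(c ⊗ g(b ⊗ j) ⊗ g(c)))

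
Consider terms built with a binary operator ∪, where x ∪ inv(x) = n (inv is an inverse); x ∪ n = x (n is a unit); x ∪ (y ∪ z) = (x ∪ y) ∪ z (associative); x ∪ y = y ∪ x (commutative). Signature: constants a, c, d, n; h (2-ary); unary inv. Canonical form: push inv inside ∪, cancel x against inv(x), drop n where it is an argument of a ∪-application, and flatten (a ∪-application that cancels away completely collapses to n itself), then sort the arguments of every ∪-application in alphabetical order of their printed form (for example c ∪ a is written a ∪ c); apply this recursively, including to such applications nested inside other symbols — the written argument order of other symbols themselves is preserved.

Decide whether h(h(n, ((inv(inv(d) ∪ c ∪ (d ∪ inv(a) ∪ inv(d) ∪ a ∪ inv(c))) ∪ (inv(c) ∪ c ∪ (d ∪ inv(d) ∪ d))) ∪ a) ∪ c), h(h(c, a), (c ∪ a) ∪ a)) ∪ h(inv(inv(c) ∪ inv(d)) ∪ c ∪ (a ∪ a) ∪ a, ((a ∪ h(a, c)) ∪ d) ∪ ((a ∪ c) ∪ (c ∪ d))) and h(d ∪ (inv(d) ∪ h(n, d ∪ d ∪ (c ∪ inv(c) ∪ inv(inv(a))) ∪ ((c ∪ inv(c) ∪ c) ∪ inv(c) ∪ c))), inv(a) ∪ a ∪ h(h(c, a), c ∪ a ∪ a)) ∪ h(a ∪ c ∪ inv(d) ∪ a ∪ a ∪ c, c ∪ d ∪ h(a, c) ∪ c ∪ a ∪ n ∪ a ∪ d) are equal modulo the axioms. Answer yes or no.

Answer: no — h(a ∪ a ∪ a ∪ c ∪ c ∪ d, a ∪ a ∪ c ∪ c ∪ d ∪ d ∪ h(a, c)) ∪ h(h(n, a ∪ c ∪ d ∪ d), h(h(c, a), a ∪ a ∪ c)) vs h(a ∪ a ∪ a ∪ c ∪ c ∪ inv(d), a ∪ a ∪ c ∪ c ∪ d ∪ d ∪ h(a, c)) ∪ h(h(n, a ∪ c ∪ d ∪ d), h(h(c, a), a ∪ a ∪ c))

Derivation:
Left:  h(h(n, ((inv(inv(d) ∪ c ∪ (d ∪ inv(a) ∪ inv(d) ∪ a ∪ inv(c))) ∪ (inv(c) ∪ c ∪ (d ∪ inv(d) ∪ d))) ∪ a) ∪ c), h(h(c, a), (c ∪ a) ∪ a)) ∪ h(inv(inv(c) ∪ inv(d)) ∪ c ∪ (a ∪ a) ∪ a, ((a ∪ h(a, c)) ∪ d) ∪ ((a ∪ c) ∪ (c ∪ d)))
  Push inv inside:  distribute inv over ∪ and collapse double inv
  Collect terms:  h(h(n, a ∪ c ∪ d ∪ d), h(h(c, a), a ∪ a ∪ c)) ∪ h(a ∪ a ∪ a ∪ c ∪ c ∪ d, a ∪ a ∪ c ∪ c ∪ d ∪ d ∪ h(a, c))
  Order the arguments:  h(a ∪ a ∪ a ∪ c ∪ c ∪ d, a ∪ a ∪ c ∪ c ∪ d ∪ d ∪ h(a, c)) ∪ h(h(n, a ∪ c ∪ d ∪ d), h(h(c, a), a ∪ a ∪ c))
Right:  h(d ∪ (inv(d) ∪ h(n, d ∪ d ∪ (c ∪ inv(c) ∪ inv(inv(a))) ∪ ((c ∪ inv(c) ∪ c) ∪ inv(c) ∪ c))), inv(a) ∪ a ∪ h(h(c, a), c ∪ a ∪ a)) ∪ h(a ∪ c ∪ inv(d) ∪ a ∪ a ∪ c, c ∪ d ∪ h(a, c) ∪ c ∪ a ∪ n ∪ a ∪ d)
  Push inv inside:  distribute inv over ∪ and collapse double inv
  Collect:  h(h(n, a ∪ c ∪ d ∪ d), h(h(c, a), a ∪ a ∪ c)) ∪ h(a ∪ a ∪ a ∪ c ∪ c ∪ inv(d), a ∪ a ∪ c ∪ c ∪ d ∪ d ∪ h(a, c))
  Order the arguments:  h(a ∪ a ∪ a ∪ c ∪ c ∪ inv(d), a ∪ a ∪ c ∪ c ∪ d ∪ d ∪ h(a, c)) ∪ h(h(n, a ∪ c ∪ d ∪ d), h(h(c, a), a ∪ a ∪ c))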